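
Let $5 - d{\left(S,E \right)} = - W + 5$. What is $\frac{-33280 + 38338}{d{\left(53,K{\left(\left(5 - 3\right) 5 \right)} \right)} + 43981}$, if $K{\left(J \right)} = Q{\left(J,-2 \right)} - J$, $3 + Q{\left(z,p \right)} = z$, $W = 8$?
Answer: $\frac{1686}{14663} \approx 0.11498$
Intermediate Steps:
$Q{\left(z,p \right)} = -3 + z$
$K{\left(J \right)} = -3$ ($K{\left(J \right)} = \left(-3 + J\right) - J = -3$)
$d{\left(S,E \right)} = 8$ ($d{\left(S,E \right)} = 5 - \left(\left(-1\right) 8 + 5\right) = 5 - \left(-8 + 5\right) = 5 - -3 = 5 + 3 = 8$)
$\frac{-33280 + 38338}{d{\left(53,K{\left(\left(5 - 3\right) 5 \right)} \right)} + 43981} = \frac{-33280 + 38338}{8 + 43981} = \frac{5058}{43989} = 5058 \cdot \frac{1}{43989} = \frac{1686}{14663}$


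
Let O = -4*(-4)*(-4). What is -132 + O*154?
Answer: -9988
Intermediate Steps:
O = -64 (O = 16*(-4) = -64)
-132 + O*154 = -132 - 64*154 = -132 - 9856 = -9988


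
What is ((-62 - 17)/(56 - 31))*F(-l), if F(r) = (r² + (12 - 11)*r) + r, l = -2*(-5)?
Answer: -1264/5 ≈ -252.80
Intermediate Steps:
l = 10
F(r) = r² + 2*r (F(r) = (r² + 1*r) + r = (r² + r) + r = (r + r²) + r = r² + 2*r)
((-62 - 17)/(56 - 31))*F(-l) = ((-62 - 17)/(56 - 31))*((-1*10)*(2 - 1*10)) = (-79/25)*(-10*(2 - 10)) = (-79*1/25)*(-10*(-8)) = -79/25*80 = -1264/5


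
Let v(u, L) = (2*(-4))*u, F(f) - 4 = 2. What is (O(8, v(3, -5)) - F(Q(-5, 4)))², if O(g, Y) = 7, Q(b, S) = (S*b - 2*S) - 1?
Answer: 1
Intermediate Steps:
Q(b, S) = -1 - 2*S + S*b (Q(b, S) = (-2*S + S*b) - 1 = -1 - 2*S + S*b)
F(f) = 6 (F(f) = 4 + 2 = 6)
v(u, L) = -8*u
(O(8, v(3, -5)) - F(Q(-5, 4)))² = (7 - 1*6)² = (7 - 6)² = 1² = 1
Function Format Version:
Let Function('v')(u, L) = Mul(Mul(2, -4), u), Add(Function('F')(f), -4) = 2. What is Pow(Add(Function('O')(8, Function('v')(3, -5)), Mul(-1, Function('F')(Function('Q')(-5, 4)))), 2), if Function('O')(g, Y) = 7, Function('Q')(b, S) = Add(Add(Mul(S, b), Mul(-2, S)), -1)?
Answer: 1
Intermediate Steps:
Function('Q')(b, S) = Add(-1, Mul(-2, S), Mul(S, b)) (Function('Q')(b, S) = Add(Add(Mul(-2, S), Mul(S, b)), -1) = Add(-1, Mul(-2, S), Mul(S, b)))
Function('F')(f) = 6 (Function('F')(f) = Add(4, 2) = 6)
Function('v')(u, L) = Mul(-8, u)
Pow(Add(Function('O')(8, Function('v')(3, -5)), Mul(-1, Function('F')(Function('Q')(-5, 4)))), 2) = Pow(Add(7, Mul(-1, 6)), 2) = Pow(Add(7, -6), 2) = Pow(1, 2) = 1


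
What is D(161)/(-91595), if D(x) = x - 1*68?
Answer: -93/91595 ≈ -0.0010153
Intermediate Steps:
D(x) = -68 + x (D(x) = x - 68 = -68 + x)
D(161)/(-91595) = (-68 + 161)/(-91595) = 93*(-1/91595) = -93/91595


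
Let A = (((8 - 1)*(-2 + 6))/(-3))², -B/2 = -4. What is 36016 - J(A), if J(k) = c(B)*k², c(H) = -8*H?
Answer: 42255280/81 ≈ 5.2167e+5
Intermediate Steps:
B = 8 (B = -2*(-4) = 8)
A = 784/9 (A = ((7*4)*(-⅓))² = (28*(-⅓))² = (-28/3)² = 784/9 ≈ 87.111)
J(k) = -64*k² (J(k) = (-8*8)*k² = -64*k²)
36016 - J(A) = 36016 - (-64)*(784/9)² = 36016 - (-64)*614656/81 = 36016 - 1*(-39337984/81) = 36016 + 39337984/81 = 42255280/81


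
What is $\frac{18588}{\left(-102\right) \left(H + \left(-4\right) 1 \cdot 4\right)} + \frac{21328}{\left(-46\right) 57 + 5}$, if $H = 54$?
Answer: $- \frac{10942677}{845291} \approx -12.945$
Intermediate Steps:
$\frac{18588}{\left(-102\right) \left(H + \left(-4\right) 1 \cdot 4\right)} + \frac{21328}{\left(-46\right) 57 + 5} = \frac{18588}{\left(-102\right) \left(54 + \left(-4\right) 1 \cdot 4\right)} + \frac{21328}{\left(-46\right) 57 + 5} = \frac{18588}{\left(-102\right) \left(54 - 16\right)} + \frac{21328}{-2622 + 5} = \frac{18588}{\left(-102\right) \left(54 - 16\right)} + \frac{21328}{-2617} = \frac{18588}{\left(-102\right) 38} + 21328 \left(- \frac{1}{2617}\right) = \frac{18588}{-3876} - \frac{21328}{2617} = 18588 \left(- \frac{1}{3876}\right) - \frac{21328}{2617} = - \frac{1549}{323} - \frac{21328}{2617} = - \frac{10942677}{845291}$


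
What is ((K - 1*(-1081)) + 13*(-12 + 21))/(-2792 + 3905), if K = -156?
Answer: 1042/1113 ≈ 0.93621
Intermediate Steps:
((K - 1*(-1081)) + 13*(-12 + 21))/(-2792 + 3905) = ((-156 - 1*(-1081)) + 13*(-12 + 21))/(-2792 + 3905) = ((-156 + 1081) + 13*9)/1113 = (925 + 117)*(1/1113) = 1042*(1/1113) = 1042/1113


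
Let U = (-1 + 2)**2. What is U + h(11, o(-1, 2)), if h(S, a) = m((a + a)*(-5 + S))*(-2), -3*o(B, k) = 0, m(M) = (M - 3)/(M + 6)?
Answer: 2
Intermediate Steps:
m(M) = (-3 + M)/(6 + M)
o(B, k) = 0 (o(B, k) = -1/3*0 = 0)
U = 1 (U = 1**2 = 1)
h(S, a) = -2*(-3 + 2*a*(-5 + S))/(6 + 2*a*(-5 + S)) (h(S, a) = ((-3 + (a + a)*(-5 + S))/(6 + (a + a)*(-5 + S)))*(-2) = ((-3 + (2*a)*(-5 + S))/(6 + (2*a)*(-5 + S)))*(-2) = ((-3 + 2*a*(-5 + S))/(6 + 2*a*(-5 + S)))*(-2) = -2*(-3 + 2*a*(-5 + S))/(6 + 2*a*(-5 + S)))
U + h(11, o(-1, 2)) = 1 + (3 - 2*0*(-5 + 11))/(3 + 0*(-5 + 11)) = 1 + (3 - 2*0*6)/(3 + 0*6) = 1 + (3 + 0)/(3 + 0) = 1 + 3/3 = 1 + (1/3)*3 = 1 + 1 = 2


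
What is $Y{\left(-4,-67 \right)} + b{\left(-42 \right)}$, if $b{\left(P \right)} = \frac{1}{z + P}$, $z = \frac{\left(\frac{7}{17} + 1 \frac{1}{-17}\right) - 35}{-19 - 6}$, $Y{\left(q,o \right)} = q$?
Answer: $- \frac{69469}{17261} \approx -4.0246$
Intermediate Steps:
$z = \frac{589}{425}$ ($z = \frac{\left(7 \cdot \frac{1}{17} + 1 \left(- \frac{1}{17}\right)\right) - 35}{-25} = \left(\left(\frac{7}{17} - \frac{1}{17}\right) - 35\right) \left(- \frac{1}{25}\right) = \left(\frac{6}{17} - 35\right) \left(- \frac{1}{25}\right) = \left(- \frac{589}{17}\right) \left(- \frac{1}{25}\right) = \frac{589}{425} \approx 1.3859$)
$b{\left(P \right)} = \frac{1}{\frac{589}{425} + P}$
$Y{\left(-4,-67 \right)} + b{\left(-42 \right)} = -4 + \frac{425}{589 + 425 \left(-42\right)} = -4 + \frac{425}{589 - 17850} = -4 + \frac{425}{-17261} = -4 + 425 \left(- \frac{1}{17261}\right) = -4 - \frac{425}{17261} = - \frac{69469}{17261}$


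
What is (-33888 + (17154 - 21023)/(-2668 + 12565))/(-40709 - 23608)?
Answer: 335393405/636545349 ≈ 0.52690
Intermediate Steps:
(-33888 + (17154 - 21023)/(-2668 + 12565))/(-40709 - 23608) = (-33888 - 3869/9897)/(-64317) = (-33888 - 3869*1/9897)*(-1/64317) = (-33888 - 3869/9897)*(-1/64317) = -335393405/9897*(-1/64317) = 335393405/636545349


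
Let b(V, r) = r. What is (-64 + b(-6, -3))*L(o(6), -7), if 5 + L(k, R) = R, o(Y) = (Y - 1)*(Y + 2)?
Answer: 804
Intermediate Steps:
o(Y) = (-1 + Y)*(2 + Y)
L(k, R) = -5 + R
(-64 + b(-6, -3))*L(o(6), -7) = (-64 - 3)*(-5 - 7) = -67*(-12) = 804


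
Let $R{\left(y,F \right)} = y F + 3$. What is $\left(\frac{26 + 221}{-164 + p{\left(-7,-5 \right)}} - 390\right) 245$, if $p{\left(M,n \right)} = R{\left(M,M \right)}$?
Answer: $- \frac{1537445}{16} \approx -96090.0$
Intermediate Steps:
$R{\left(y,F \right)} = 3 + F y$ ($R{\left(y,F \right)} = F y + 3 = 3 + F y$)
$p{\left(M,n \right)} = 3 + M^{2}$ ($p{\left(M,n \right)} = 3 + M M = 3 + M^{2}$)
$\left(\frac{26 + 221}{-164 + p{\left(-7,-5 \right)}} - 390\right) 245 = \left(\frac{26 + 221}{-164 + \left(3 + \left(-7\right)^{2}\right)} - 390\right) 245 = \left(\frac{247}{-164 + \left(3 + 49\right)} - 390\right) 245 = \left(\frac{247}{-164 + 52} - 390\right) 245 = \left(\frac{247}{-112} - 390\right) 245 = \left(247 \left(- \frac{1}{112}\right) - 390\right) 245 = \left(- \frac{247}{112} - 390\right) 245 = \left(- \frac{43927}{112}\right) 245 = - \frac{1537445}{16}$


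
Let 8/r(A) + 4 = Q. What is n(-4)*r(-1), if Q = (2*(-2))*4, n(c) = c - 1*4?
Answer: 16/5 ≈ 3.2000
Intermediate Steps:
n(c) = -4 + c (n(c) = c - 4 = -4 + c)
Q = -16 (Q = -4*4 = -16)
r(A) = -⅖ (r(A) = 8/(-4 - 16) = 8/(-20) = 8*(-1/20) = -⅖)
n(-4)*r(-1) = (-4 - 4)*(-⅖) = -8*(-⅖) = 16/5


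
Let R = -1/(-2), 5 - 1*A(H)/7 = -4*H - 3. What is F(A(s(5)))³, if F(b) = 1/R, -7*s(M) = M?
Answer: 8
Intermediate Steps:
s(M) = -M/7
A(H) = 56 + 28*H (A(H) = 35 - 7*(-4*H - 3) = 35 - 7*(-3 - 4*H) = 35 + (21 + 28*H) = 56 + 28*H)
R = ½ (R = -1*(-½) = ½ ≈ 0.50000)
F(b) = 2 (F(b) = 1/(½) = 2)
F(A(s(5)))³ = 2³ = 8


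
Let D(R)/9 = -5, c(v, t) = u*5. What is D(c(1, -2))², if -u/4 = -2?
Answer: 2025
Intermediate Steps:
u = 8 (u = -4*(-2) = 8)
c(v, t) = 40 (c(v, t) = 8*5 = 40)
D(R) = -45 (D(R) = 9*(-5) = -45)
D(c(1, -2))² = (-45)² = 2025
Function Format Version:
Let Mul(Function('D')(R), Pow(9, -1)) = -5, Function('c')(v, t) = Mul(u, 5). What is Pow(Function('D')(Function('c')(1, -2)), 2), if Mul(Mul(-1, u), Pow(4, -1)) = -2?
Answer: 2025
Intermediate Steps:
u = 8 (u = Mul(-4, -2) = 8)
Function('c')(v, t) = 40 (Function('c')(v, t) = Mul(8, 5) = 40)
Function('D')(R) = -45 (Function('D')(R) = Mul(9, -5) = -45)
Pow(Function('D')(Function('c')(1, -2)), 2) = Pow(-45, 2) = 2025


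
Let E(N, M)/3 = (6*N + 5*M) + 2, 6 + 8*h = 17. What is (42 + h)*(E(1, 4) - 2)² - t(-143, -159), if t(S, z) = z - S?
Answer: 583339/2 ≈ 2.9167e+5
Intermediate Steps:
h = 11/8 (h = -¾ + (⅛)*17 = -¾ + 17/8 = 11/8 ≈ 1.3750)
E(N, M) = 6 + 15*M + 18*N (E(N, M) = 3*((6*N + 5*M) + 2) = 3*((5*M + 6*N) + 2) = 3*(2 + 5*M + 6*N) = 6 + 15*M + 18*N)
(42 + h)*(E(1, 4) - 2)² - t(-143, -159) = (42 + 11/8)*((6 + 15*4 + 18*1) - 2)² - (-159 - 1*(-143)) = 347*((6 + 60 + 18) - 2)²/8 - (-159 + 143) = 347*(84 - 2)²/8 - 1*(-16) = (347/8)*82² + 16 = (347/8)*6724 + 16 = 583307/2 + 16 = 583339/2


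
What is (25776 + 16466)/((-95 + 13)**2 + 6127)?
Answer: 42242/12851 ≈ 3.2871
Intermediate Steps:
(25776 + 16466)/((-95 + 13)**2 + 6127) = 42242/((-82)**2 + 6127) = 42242/(6724 + 6127) = 42242/12851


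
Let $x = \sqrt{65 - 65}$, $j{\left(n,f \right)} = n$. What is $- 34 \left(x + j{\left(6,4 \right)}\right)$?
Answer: $-204$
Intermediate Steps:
$x = 0$ ($x = \sqrt{0} = 0$)
$- 34 \left(x + j{\left(6,4 \right)}\right) = - 34 \left(0 + 6\right) = \left(-34\right) 6 = -204$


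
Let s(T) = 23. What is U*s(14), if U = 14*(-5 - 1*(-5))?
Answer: 0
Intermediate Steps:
U = 0 (U = 14*(-5 + 5) = 14*0 = 0)
U*s(14) = 0*23 = 0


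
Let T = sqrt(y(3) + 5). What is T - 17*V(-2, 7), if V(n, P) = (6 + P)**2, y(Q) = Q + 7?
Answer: -2873 + sqrt(15) ≈ -2869.1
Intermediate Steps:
y(Q) = 7 + Q
T = sqrt(15) (T = sqrt((7 + 3) + 5) = sqrt(10 + 5) = sqrt(15) ≈ 3.8730)
T - 17*V(-2, 7) = sqrt(15) - 17*(6 + 7)**2 = sqrt(15) - 17*13**2 = sqrt(15) - 17*169 = sqrt(15) - 2873 = -2873 + sqrt(15)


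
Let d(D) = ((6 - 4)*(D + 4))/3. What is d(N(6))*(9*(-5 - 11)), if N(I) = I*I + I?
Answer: -4416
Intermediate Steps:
N(I) = I + I**2 (N(I) = I**2 + I = I + I**2)
d(D) = 8/3 + 2*D/3 (d(D) = (2*(4 + D))*(1/3) = (8 + 2*D)*(1/3) = 8/3 + 2*D/3)
d(N(6))*(9*(-5 - 11)) = (8/3 + 2*(6*(1 + 6))/3)*(9*(-5 - 11)) = (8/3 + 2*(6*7)/3)*(9*(-16)) = (8/3 + (2/3)*42)*(-144) = (8/3 + 28)*(-144) = (92/3)*(-144) = -4416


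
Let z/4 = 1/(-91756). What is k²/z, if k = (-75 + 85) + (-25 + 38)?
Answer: -12134731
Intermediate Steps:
k = 23 (k = 10 + 13 = 23)
z = -1/22939 (z = 4/(-91756) = 4*(-1/91756) = -1/22939 ≈ -4.3594e-5)
k²/z = 23²/(-1/22939) = 529*(-22939) = -12134731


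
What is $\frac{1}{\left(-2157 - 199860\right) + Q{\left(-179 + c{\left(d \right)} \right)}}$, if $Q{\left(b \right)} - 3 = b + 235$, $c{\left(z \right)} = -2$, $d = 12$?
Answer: $- \frac{1}{201960} \approx -4.9515 \cdot 10^{-6}$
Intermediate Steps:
$Q{\left(b \right)} = 238 + b$ ($Q{\left(b \right)} = 3 + \left(b + 235\right) = 3 + \left(235 + b\right) = 238 + b$)
$\frac{1}{\left(-2157 - 199860\right) + Q{\left(-179 + c{\left(d \right)} \right)}} = \frac{1}{\left(-2157 - 199860\right) + \left(238 - 181\right)} = \frac{1}{-202017 + \left(238 - 181\right)} = \frac{1}{-202017 + 57} = \frac{1}{-201960} = - \frac{1}{201960}$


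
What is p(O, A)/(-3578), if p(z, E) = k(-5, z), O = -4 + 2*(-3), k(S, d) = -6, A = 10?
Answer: 3/1789 ≈ 0.0016769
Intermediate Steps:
O = -10 (O = -4 - 6 = -10)
p(z, E) = -6
p(O, A)/(-3578) = -6/(-3578) = -6*(-1/3578) = 3/1789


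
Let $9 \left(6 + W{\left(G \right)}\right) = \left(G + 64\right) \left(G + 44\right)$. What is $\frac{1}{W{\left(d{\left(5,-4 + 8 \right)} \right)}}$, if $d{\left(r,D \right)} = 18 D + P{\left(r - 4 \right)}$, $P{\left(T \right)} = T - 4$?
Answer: $\frac{9}{14975} \approx 0.000601$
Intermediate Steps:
$P{\left(T \right)} = -4 + T$ ($P{\left(T \right)} = T - 4 = -4 + T$)
$d{\left(r,D \right)} = -8 + r + 18 D$ ($d{\left(r,D \right)} = 18 D + \left(-4 + \left(r - 4\right)\right) = 18 D + \left(-4 + \left(-4 + r\right)\right) = 18 D + \left(-8 + r\right) = -8 + r + 18 D$)
$W{\left(G \right)} = -6 + \frac{\left(44 + G\right) \left(64 + G\right)}{9}$ ($W{\left(G \right)} = -6 + \frac{\left(G + 64\right) \left(G + 44\right)}{9} = -6 + \frac{\left(64 + G\right) \left(44 + G\right)}{9} = -6 + \frac{\left(44 + G\right) \left(64 + G\right)}{9}$)
$\frac{1}{W{\left(d{\left(5,-4 + 8 \right)} \right)}} = \frac{1}{\frac{2762}{9} + 12 \left(-8 + 5 + 18 \left(-4 + 8\right)\right) + \frac{\left(-8 + 5 + 18 \left(-4 + 8\right)\right)^{2}}{9}} = \frac{1}{\frac{2762}{9} + 12 \left(-8 + 5 + 18 \cdot 4\right) + \frac{\left(-8 + 5 + 18 \cdot 4\right)^{2}}{9}} = \frac{1}{\frac{2762}{9} + 12 \left(-8 + 5 + 72\right) + \frac{\left(-8 + 5 + 72\right)^{2}}{9}} = \frac{1}{\frac{2762}{9} + 12 \cdot 69 + \frac{69^{2}}{9}} = \frac{1}{\frac{2762}{9} + 828 + \frac{1}{9} \cdot 4761} = \frac{1}{\frac{2762}{9} + 828 + 529} = \frac{1}{\frac{14975}{9}} = \frac{9}{14975}$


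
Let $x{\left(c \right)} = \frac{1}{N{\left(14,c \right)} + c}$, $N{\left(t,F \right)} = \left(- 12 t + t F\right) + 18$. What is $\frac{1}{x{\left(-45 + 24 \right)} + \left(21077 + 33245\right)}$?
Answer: $\frac{465}{25259729} \approx 1.8409 \cdot 10^{-5}$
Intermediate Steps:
$N{\left(t,F \right)} = 18 - 12 t + F t$ ($N{\left(t,F \right)} = \left(- 12 t + F t\right) + 18 = 18 - 12 t + F t$)
$x{\left(c \right)} = \frac{1}{-150 + 15 c}$ ($x{\left(c \right)} = \frac{1}{\left(18 - 168 + c 14\right) + c} = \frac{1}{\left(18 - 168 + 14 c\right) + c} = \frac{1}{\left(-150 + 14 c\right) + c} = \frac{1}{-150 + 15 c}$)
$\frac{1}{x{\left(-45 + 24 \right)} + \left(21077 + 33245\right)} = \frac{1}{\frac{1}{15 \left(-10 + \left(-45 + 24\right)\right)} + \left(21077 + 33245\right)} = \frac{1}{\frac{1}{15 \left(-10 - 21\right)} + 54322} = \frac{1}{\frac{1}{15 \left(-31\right)} + 54322} = \frac{1}{\frac{1}{15} \left(- \frac{1}{31}\right) + 54322} = \frac{1}{- \frac{1}{465} + 54322} = \frac{1}{\frac{25259729}{465}} = \frac{465}{25259729}$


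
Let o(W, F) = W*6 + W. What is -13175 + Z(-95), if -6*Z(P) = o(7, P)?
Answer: -79099/6 ≈ -13183.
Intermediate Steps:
o(W, F) = 7*W (o(W, F) = 6*W + W = 7*W)
Z(P) = -49/6 (Z(P) = -7*7/6 = -⅙*49 = -49/6)
-13175 + Z(-95) = -13175 - 49/6 = -79099/6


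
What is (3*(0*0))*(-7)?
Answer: 0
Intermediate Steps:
(3*(0*0))*(-7) = (3*0)*(-7) = 0*(-7) = 0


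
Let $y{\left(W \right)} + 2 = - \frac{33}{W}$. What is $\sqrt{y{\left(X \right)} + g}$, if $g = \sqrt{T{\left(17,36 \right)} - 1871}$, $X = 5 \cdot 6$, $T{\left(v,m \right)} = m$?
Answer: $\frac{\sqrt{-310 + 100 i \sqrt{1835}}}{10} \approx 4.4637 + 4.7984 i$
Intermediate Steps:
$X = 30$
$y{\left(W \right)} = -2 - \frac{33}{W}$
$g = i \sqrt{1835}$ ($g = \sqrt{36 - 1871} = \sqrt{-1835} = i \sqrt{1835} \approx 42.837 i$)
$\sqrt{y{\left(X \right)} + g} = \sqrt{\left(-2 - \frac{33}{30}\right) + i \sqrt{1835}} = \sqrt{\left(-2 - \frac{11}{10}\right) + i \sqrt{1835}} = \sqrt{- \frac{31}{10} + i \sqrt{1835}}$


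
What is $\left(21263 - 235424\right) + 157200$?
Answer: $-56961$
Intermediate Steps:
$\left(21263 - 235424\right) + 157200 = -214161 + 157200 = -56961$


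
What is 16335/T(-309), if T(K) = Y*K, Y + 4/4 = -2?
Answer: 1815/103 ≈ 17.621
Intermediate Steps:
Y = -3 (Y = -1 - 2 = -3)
T(K) = -3*K
16335/T(-309) = 16335/((-3*(-309))) = 16335/927 = 16335*(1/927) = 1815/103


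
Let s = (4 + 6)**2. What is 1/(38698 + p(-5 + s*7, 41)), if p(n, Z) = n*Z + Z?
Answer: 1/67234 ≈ 1.4873e-5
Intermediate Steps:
s = 100 (s = 10**2 = 100)
p(n, Z) = Z + Z*n (p(n, Z) = Z*n + Z = Z + Z*n)
1/(38698 + p(-5 + s*7, 41)) = 1/(38698 + 41*(1 + (-5 + 100*7))) = 1/(38698 + 41*(1 + (-5 + 700))) = 1/(38698 + 41*(1 + 695)) = 1/(38698 + 41*696) = 1/(38698 + 28536) = 1/67234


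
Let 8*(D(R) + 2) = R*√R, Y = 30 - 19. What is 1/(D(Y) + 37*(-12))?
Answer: -28544/12729293 - 88*√11/12729293 ≈ -0.0022653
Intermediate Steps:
Y = 11
D(R) = -2 + R^(3/2)/8 (D(R) = -2 + (R*√R)/8 = -2 + R^(3/2)/8)
1/(D(Y) + 37*(-12)) = 1/((-2 + 11^(3/2)/8) + 37*(-12)) = 1/((-2 + (11*√11)/8) - 444) = 1/((-2 + 11*√11/8) - 444) = 1/(-446 + 11*√11/8)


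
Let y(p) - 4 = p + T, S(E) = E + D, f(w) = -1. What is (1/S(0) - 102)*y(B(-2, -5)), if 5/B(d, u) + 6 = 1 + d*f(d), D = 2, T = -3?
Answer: 203/3 ≈ 67.667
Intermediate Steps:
S(E) = 2 + E (S(E) = E + 2 = 2 + E)
B(d, u) = 5/(-5 - d) (B(d, u) = 5/(-6 + (1 + d*(-1))) = 5/(-6 + (1 - d)) = 5/(-5 - d))
y(p) = 1 + p (y(p) = 4 + (p - 3) = 4 + (-3 + p) = 1 + p)
(1/S(0) - 102)*y(B(-2, -5)) = (1/(2 + 0) - 102)*(1 + 5/(-5 - 1*(-2))) = (1/2 - 102)*(1 + 5/(-5 + 2)) = (1/2 - 102)*(1 + 5/(-3)) = -203*(1 + 5*(-1/3))/2 = -203*(1 - 5/3)/2 = -203/2*(-2/3) = 203/3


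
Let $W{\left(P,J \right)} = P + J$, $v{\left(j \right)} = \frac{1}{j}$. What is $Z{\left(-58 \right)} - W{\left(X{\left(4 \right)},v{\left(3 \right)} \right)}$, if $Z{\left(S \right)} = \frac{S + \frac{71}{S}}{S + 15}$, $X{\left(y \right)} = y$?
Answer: $- \frac{22117}{7482} \approx -2.956$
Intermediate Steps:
$Z{\left(S \right)} = \frac{S + \frac{71}{S}}{15 + S}$
$W{\left(P,J \right)} = J + P$
$Z{\left(-58 \right)} - W{\left(X{\left(4 \right)},v{\left(3 \right)} \right)} = \frac{71 + \left(-58\right)^{2}}{\left(-58\right) \left(15 - 58\right)} - \left(\frac{1}{3} + 4\right) = - \frac{71 + 3364}{58 \left(-43\right)} - \left(\frac{1}{3} + 4\right) = \left(- \frac{1}{58}\right) \left(- \frac{1}{43}\right) 3435 - \frac{13}{3} = \frac{3435}{2494} - \frac{13}{3} = - \frac{22117}{7482}$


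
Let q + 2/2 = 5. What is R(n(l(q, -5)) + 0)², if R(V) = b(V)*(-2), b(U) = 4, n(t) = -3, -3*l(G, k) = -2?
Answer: 64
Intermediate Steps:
q = 4 (q = -1 + 5 = 4)
l(G, k) = ⅔ (l(G, k) = -⅓*(-2) = ⅔)
R(V) = -8 (R(V) = 4*(-2) = -8)
R(n(l(q, -5)) + 0)² = (-8)² = 64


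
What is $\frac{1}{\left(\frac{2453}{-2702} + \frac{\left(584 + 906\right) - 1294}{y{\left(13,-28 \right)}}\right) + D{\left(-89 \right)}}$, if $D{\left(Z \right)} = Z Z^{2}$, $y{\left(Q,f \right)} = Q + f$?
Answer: $- \frac{40530}{28572959957} \approx -1.4185 \cdot 10^{-6}$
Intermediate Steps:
$D{\left(Z \right)} = Z^{3}$
$\frac{1}{\left(\frac{2453}{-2702} + \frac{\left(584 + 906\right) - 1294}{y{\left(13,-28 \right)}}\right) + D{\left(-89 \right)}} = \frac{1}{\left(\frac{2453}{-2702} + \frac{\left(584 + 906\right) - 1294}{13 - 28}\right) + \left(-89\right)^{3}} = \frac{1}{\left(2453 \left(- \frac{1}{2702}\right) + \frac{1490 - 1294}{-15}\right) - 704969} = \frac{1}{\left(- \frac{2453}{2702} + 196 \left(- \frac{1}{15}\right)\right) - 704969} = \frac{1}{\left(- \frac{2453}{2702} - \frac{196}{15}\right) - 704969} = \frac{1}{- \frac{566387}{40530} - 704969} = \frac{1}{- \frac{28572959957}{40530}} = - \frac{40530}{28572959957}$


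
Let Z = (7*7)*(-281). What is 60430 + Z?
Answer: 46661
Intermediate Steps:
Z = -13769 (Z = 49*(-281) = -13769)
60430 + Z = 60430 - 13769 = 46661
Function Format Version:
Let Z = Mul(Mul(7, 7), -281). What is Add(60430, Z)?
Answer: 46661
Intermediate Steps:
Z = -13769 (Z = Mul(49, -281) = -13769)
Add(60430, Z) = Add(60430, -13769) = 46661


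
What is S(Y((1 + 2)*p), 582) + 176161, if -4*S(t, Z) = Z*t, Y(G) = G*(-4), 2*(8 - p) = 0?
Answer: 190129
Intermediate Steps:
p = 8 (p = 8 - ½*0 = 8 + 0 = 8)
Y(G) = -4*G
S(t, Z) = -Z*t/4
S(Y((1 + 2)*p), 582) + 176161 = -¼*582*(-4*(1 + 2)*8) + 176161 = -¼*582*(-12*8) + 176161 = -¼*582*(-4*24) + 176161 = -¼*582*(-96) + 176161 = 13968 + 176161 = 190129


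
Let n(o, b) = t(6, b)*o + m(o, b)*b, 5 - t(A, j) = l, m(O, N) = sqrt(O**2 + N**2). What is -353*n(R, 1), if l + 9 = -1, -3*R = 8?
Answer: 14120 - 353*sqrt(73)/3 ≈ 13115.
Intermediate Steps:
R = -8/3 (R = -1/3*8 = -8/3 ≈ -2.6667)
l = -10 (l = -9 - 1 = -10)
m(O, N) = sqrt(N**2 + O**2)
t(A, j) = 15 (t(A, j) = 5 - 1*(-10) = 5 + 10 = 15)
n(o, b) = 15*o + b*sqrt(b**2 + o**2) (n(o, b) = 15*o + sqrt(b**2 + o**2)*b = 15*o + b*sqrt(b**2 + o**2))
-353*n(R, 1) = -353*(15*(-8/3) + 1*sqrt(1**2 + (-8/3)**2)) = -353*(-40 + 1*sqrt(1 + 64/9)) = -353*(-40 + 1*sqrt(73/9)) = -353*(-40 + 1*(sqrt(73)/3)) = -353*(-40 + sqrt(73)/3) = 14120 - 353*sqrt(73)/3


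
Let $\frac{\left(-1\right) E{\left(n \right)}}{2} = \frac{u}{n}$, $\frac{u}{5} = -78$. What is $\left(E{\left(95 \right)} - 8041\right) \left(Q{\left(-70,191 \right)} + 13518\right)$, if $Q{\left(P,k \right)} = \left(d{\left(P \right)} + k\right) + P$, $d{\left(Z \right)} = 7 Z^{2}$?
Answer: $- \frac{7316593997}{19} \approx -3.8508 \cdot 10^{8}$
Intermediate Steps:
$u = -390$ ($u = 5 \left(-78\right) = -390$)
$E{\left(n \right)} = \frac{780}{n}$ ($E{\left(n \right)} = - 2 \left(- \frac{390}{n}\right) = \frac{780}{n}$)
$Q{\left(P,k \right)} = P + k + 7 P^{2}$ ($Q{\left(P,k \right)} = \left(7 P^{2} + k\right) + P = \left(k + 7 P^{2}\right) + P = P + k + 7 P^{2}$)
$\left(E{\left(95 \right)} - 8041\right) \left(Q{\left(-70,191 \right)} + 13518\right) = \left(\frac{780}{95} - 8041\right) \left(\left(-70 + 191 + 7 \left(-70\right)^{2}\right) + 13518\right) = \left(780 \cdot \frac{1}{95} - 8041\right) \left(\left(-70 + 191 + 7 \cdot 4900\right) + 13518\right) = \left(\frac{156}{19} - 8041\right) \left(\left(-70 + 191 + 34300\right) + 13518\right) = - \frac{152623 \left(34421 + 13518\right)}{19} = \left(- \frac{152623}{19}\right) 47939 = - \frac{7316593997}{19}$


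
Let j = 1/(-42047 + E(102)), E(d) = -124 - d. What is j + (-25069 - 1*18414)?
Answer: -1838156860/42273 ≈ -43483.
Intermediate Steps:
j = -1/42273 (j = 1/(-42047 + (-124 - 1*102)) = 1/(-42047 + (-124 - 102)) = 1/(-42047 - 226) = 1/(-42273) = -1/42273 ≈ -2.3656e-5)
j + (-25069 - 1*18414) = -1/42273 + (-25069 - 1*18414) = -1/42273 + (-25069 - 18414) = -1/42273 - 43483 = -1838156860/42273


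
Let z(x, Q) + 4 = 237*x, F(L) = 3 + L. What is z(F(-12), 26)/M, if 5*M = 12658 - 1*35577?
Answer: 10685/22919 ≈ 0.46621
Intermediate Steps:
z(x, Q) = -4 + 237*x
M = -22919/5 (M = (12658 - 1*35577)/5 = (12658 - 35577)/5 = (1/5)*(-22919) = -22919/5 ≈ -4583.8)
z(F(-12), 26)/M = (-4 + 237*(3 - 12))/(-22919/5) = (-4 + 237*(-9))*(-5/22919) = (-4 - 2133)*(-5/22919) = -2137*(-5/22919) = 10685/22919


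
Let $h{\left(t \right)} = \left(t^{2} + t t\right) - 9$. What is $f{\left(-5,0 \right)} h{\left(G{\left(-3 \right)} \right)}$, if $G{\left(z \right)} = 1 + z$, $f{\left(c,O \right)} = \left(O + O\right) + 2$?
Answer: $-2$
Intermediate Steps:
$f{\left(c,O \right)} = 2 + 2 O$ ($f{\left(c,O \right)} = 2 O + 2 = 2 + 2 O$)
$h{\left(t \right)} = -9 + 2 t^{2}$ ($h{\left(t \right)} = \left(t^{2} + t^{2}\right) - 9 = 2 t^{2} - 9 = -9 + 2 t^{2}$)
$f{\left(-5,0 \right)} h{\left(G{\left(-3 \right)} \right)} = \left(2 + 2 \cdot 0\right) \left(-9 + 2 \left(1 - 3\right)^{2}\right) = \left(2 + 0\right) \left(-9 + 2 \left(-2\right)^{2}\right) = 2 \left(-9 + 2 \cdot 4\right) = 2 \left(-9 + 8\right) = 2 \left(-1\right) = -2$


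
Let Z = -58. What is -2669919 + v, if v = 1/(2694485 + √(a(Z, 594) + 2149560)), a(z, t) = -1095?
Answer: -3876854424443579591/1452049453352 - √2148465/7260247266760 ≈ -2.6699e+6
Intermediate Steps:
v = 1/(2694485 + √2148465) (v = 1/(2694485 + √(-1095 + 2149560)) = 1/(2694485 + √2148465) ≈ 3.7093e-7)
-2669919 + v = -2669919 + (538897/1452049453352 - √2148465/7260247266760) = -3876854424443579591/1452049453352 - √2148465/7260247266760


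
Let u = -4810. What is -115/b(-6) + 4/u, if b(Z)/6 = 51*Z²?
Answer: -298607/26493480 ≈ -0.011271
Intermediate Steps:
b(Z) = 306*Z² (b(Z) = 6*(51*Z²) = 306*Z²)
-115/b(-6) + 4/u = -115/(306*(-6)²) + 4/(-4810) = -115/(306*36) + 4*(-1/4810) = -115/11016 - 2/2405 = -298607/26493480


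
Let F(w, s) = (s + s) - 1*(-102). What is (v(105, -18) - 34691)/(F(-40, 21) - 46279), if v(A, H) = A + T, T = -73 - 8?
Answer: 34667/46135 ≈ 0.75142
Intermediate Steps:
T = -81
F(w, s) = 102 + 2*s (F(w, s) = 2*s + 102 = 102 + 2*s)
v(A, H) = -81 + A (v(A, H) = A - 81 = -81 + A)
(v(105, -18) - 34691)/(F(-40, 21) - 46279) = ((-81 + 105) - 34691)/((102 + 2*21) - 46279) = (24 - 34691)/((102 + 42) - 46279) = -34667/(144 - 46279) = -34667/(-46135) = -34667*(-1/46135) = 34667/46135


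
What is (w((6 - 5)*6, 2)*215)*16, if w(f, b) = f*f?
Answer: 123840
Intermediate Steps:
w(f, b) = f²
(w((6 - 5)*6, 2)*215)*16 = (((6 - 5)*6)²*215)*16 = ((1*6)²*215)*16 = (6²*215)*16 = (36*215)*16 = 7740*16 = 123840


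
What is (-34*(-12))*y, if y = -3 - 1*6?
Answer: -3672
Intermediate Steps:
y = -9 (y = -3 - 6 = -9)
(-34*(-12))*y = -34*(-12)*(-9) = 408*(-9) = -3672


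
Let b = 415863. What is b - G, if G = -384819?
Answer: 800682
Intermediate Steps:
b - G = 415863 - 1*(-384819) = 415863 + 384819 = 800682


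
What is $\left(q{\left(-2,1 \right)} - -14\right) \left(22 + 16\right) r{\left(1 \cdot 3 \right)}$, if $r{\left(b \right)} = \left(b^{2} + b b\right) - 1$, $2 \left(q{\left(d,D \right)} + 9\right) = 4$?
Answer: $4522$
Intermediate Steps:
$q{\left(d,D \right)} = -7$ ($q{\left(d,D \right)} = -9 + \frac{1}{2} \cdot 4 = -9 + 2 = -7$)
$r{\left(b \right)} = -1 + 2 b^{2}$ ($r{\left(b \right)} = \left(b^{2} + b^{2}\right) - 1 = 2 b^{2} - 1 = -1 + 2 b^{2}$)
$\left(q{\left(-2,1 \right)} - -14\right) \left(22 + 16\right) r{\left(1 \cdot 3 \right)} = \left(-7 - -14\right) \left(22 + 16\right) \left(-1 + 2 \left(1 \cdot 3\right)^{2}\right) = \left(-7 + 14\right) 38 \left(-1 + 2 \cdot 3^{2}\right) = 7 \cdot 38 \left(-1 + 2 \cdot 9\right) = 266 \left(-1 + 18\right) = 266 \cdot 17 = 4522$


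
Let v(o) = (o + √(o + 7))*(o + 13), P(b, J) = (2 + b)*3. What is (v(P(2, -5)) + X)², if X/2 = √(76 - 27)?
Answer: 110471 + 15700*√19 ≈ 1.7891e+5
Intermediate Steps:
P(b, J) = 6 + 3*b
v(o) = (13 + o)*(o + √(7 + o)) (v(o) = (o + √(7 + o))*(13 + o) = (13 + o)*(o + √(7 + o)))
X = 14 (X = 2*√(76 - 27) = 2*√49 = 2*7 = 14)
(v(P(2, -5)) + X)² = (((6 + 3*2)² + 13*(6 + 3*2) + 13*√(7 + (6 + 3*2)) + (6 + 3*2)*√(7 + (6 + 3*2))) + 14)² = (((6 + 6)² + 13*(6 + 6) + 13*√(7 + (6 + 6)) + (6 + 6)*√(7 + (6 + 6))) + 14)² = ((12² + 13*12 + 13*√(7 + 12) + 12*√(7 + 12)) + 14)² = ((144 + 156 + 13*√19 + 12*√19) + 14)² = ((300 + 25*√19) + 14)² = (314 + 25*√19)²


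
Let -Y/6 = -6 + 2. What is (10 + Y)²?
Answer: 1156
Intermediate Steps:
Y = 24 (Y = -6*(-6 + 2) = -6*(-4) = 24)
(10 + Y)² = (10 + 24)² = 34² = 1156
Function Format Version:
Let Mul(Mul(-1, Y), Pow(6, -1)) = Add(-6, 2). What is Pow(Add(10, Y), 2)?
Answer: 1156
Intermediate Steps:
Y = 24 (Y = Mul(-6, Add(-6, 2)) = Mul(-6, -4) = 24)
Pow(Add(10, Y), 2) = Pow(Add(10, 24), 2) = Pow(34, 2) = 1156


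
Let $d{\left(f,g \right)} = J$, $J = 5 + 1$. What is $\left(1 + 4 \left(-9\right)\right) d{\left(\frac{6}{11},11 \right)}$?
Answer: $-210$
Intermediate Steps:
$J = 6$
$d{\left(f,g \right)} = 6$
$\left(1 + 4 \left(-9\right)\right) d{\left(\frac{6}{11},11 \right)} = \left(1 + 4 \left(-9\right)\right) 6 = \left(1 - 36\right) 6 = \left(-35\right) 6 = -210$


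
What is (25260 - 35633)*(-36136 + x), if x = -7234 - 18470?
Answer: 641466320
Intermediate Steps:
x = -25704
(25260 - 35633)*(-36136 + x) = (25260 - 35633)*(-36136 - 25704) = -10373*(-61840) = 641466320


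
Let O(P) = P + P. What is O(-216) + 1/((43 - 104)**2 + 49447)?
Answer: -22968575/53168 ≈ -432.00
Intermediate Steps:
O(P) = 2*P
O(-216) + 1/((43 - 104)**2 + 49447) = 2*(-216) + 1/((43 - 104)**2 + 49447) = -432 + 1/((-61)**2 + 49447) = -432 + 1/(3721 + 49447) = -432 + 1/53168 = -22968575/53168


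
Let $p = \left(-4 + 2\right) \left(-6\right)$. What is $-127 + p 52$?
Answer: $497$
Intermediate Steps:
$p = 12$ ($p = \left(-2\right) \left(-6\right) = 12$)
$-127 + p 52 = -127 + 12 \cdot 52 = -127 + 624 = 497$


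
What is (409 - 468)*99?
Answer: -5841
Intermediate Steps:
(409 - 468)*99 = -59*99 = -5841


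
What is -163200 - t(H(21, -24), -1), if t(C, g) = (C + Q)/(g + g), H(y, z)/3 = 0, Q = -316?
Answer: -163358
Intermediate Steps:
H(y, z) = 0 (H(y, z) = 3*0 = 0)
t(C, g) = (-316 + C)/(2*g) (t(C, g) = (C - 316)/(g + g) = (-316 + C)/((2*g)) = (-316 + C)*(1/(2*g)) = (-316 + C)/(2*g))
-163200 - t(H(21, -24), -1) = -163200 - (-316 + 0)/(2*(-1)) = -163200 - (-1)*(-316)/2 = -163200 - 1*158 = -163200 - 158 = -163358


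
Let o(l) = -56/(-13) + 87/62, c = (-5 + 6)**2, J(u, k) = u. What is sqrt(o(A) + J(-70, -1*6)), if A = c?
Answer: I*sqrt(41764502)/806 ≈ 8.0181*I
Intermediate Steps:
c = 1 (c = 1**2 = 1)
A = 1
o(l) = 4603/806 (o(l) = -56*(-1/13) + 87*(1/62) = 56/13 + 87/62 = 4603/806)
sqrt(o(A) + J(-70, -1*6)) = sqrt(4603/806 - 70) = sqrt(-51817/806) = I*sqrt(41764502)/806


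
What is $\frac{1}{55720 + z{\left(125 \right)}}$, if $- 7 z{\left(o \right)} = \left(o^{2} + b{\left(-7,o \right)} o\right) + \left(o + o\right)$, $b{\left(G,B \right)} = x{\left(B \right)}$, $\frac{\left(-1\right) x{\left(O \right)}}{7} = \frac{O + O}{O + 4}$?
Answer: $\frac{903}{48486035} \approx 1.8624 \cdot 10^{-5}$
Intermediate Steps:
$x{\left(O \right)} = - \frac{14 O}{4 + O}$ ($x{\left(O \right)} = - 7 \frac{O + O}{O + 4} = - 7 \frac{2 O}{4 + O} = - \frac{14 O}{4 + O}$)
$b{\left(G,B \right)} = - \frac{14 B}{4 + B}$
$z{\left(o \right)} = - \frac{2 o}{7} - \frac{o^{2}}{7} + \frac{2 o^{2}}{4 + o}$ ($z{\left(o \right)} = - \frac{\left(o^{2} + - \frac{14 o}{4 + o} o\right) + \left(o + o\right)}{7} = - \frac{\left(o^{2} - \frac{14 o^{2}}{4 + o}\right) + 2 o}{7} = - \frac{o^{2} + 2 o - \frac{14 o^{2}}{4 + o}}{7} = - \frac{2 o}{7} - \frac{o^{2}}{7} + \frac{2 o^{2}}{4 + o}$)
$\frac{1}{55720 + z{\left(125 \right)}} = \frac{1}{55720 + \frac{1}{7} \cdot 125 \frac{1}{4 + 125} \left(-8 - 125^{2} + 8 \cdot 125\right)} = \frac{1}{55720 + \frac{1}{7} \cdot 125 \cdot \frac{1}{129} \left(-8 - 15625 + 1000\right)} = \frac{1}{55720 + \frac{1}{7} \cdot 125 \cdot \frac{1}{129} \left(-14633\right)} = \frac{1}{55720 - \frac{1829125}{903}} = \frac{1}{\frac{48486035}{903}} = \frac{903}{48486035}$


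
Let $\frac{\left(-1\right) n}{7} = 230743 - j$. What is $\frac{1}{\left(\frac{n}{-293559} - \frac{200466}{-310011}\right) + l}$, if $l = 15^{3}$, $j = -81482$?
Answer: $\frac{1444547923}{4887038143138} \approx 0.00029559$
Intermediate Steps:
$n = -2185575$ ($n = - 7 \left(230743 - -81482\right) = - 7 \left(230743 + 81482\right) = \left(-7\right) 312225 = -2185575$)
$l = 3375$
$\frac{1}{\left(\frac{n}{-293559} - \frac{200466}{-310011}\right) + l} = \frac{1}{\left(- \frac{2185575}{-293559} - \frac{200466}{-310011}\right) + 3375} = \frac{1}{\left(\left(-2185575\right) \left(- \frac{1}{293559}\right) - - \frac{66822}{103337}\right) + 3375} = \frac{1}{\left(\frac{104075}{13979} + \frac{66822}{103337}\right) + 3375} = \frac{1}{\frac{11688903013}{1444547923} + 3375} = \frac{1}{\frac{4887038143138}{1444547923}} = \frac{1444547923}{4887038143138}$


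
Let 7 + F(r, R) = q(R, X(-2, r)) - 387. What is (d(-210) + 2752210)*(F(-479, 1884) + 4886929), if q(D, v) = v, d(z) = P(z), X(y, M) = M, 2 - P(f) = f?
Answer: 13448488027632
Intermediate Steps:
P(f) = 2 - f
d(z) = 2 - z
F(r, R) = -394 + r (F(r, R) = -7 + (r - 387) = -7 + (-387 + r) = -394 + r)
(d(-210) + 2752210)*(F(-479, 1884) + 4886929) = ((2 - 1*(-210)) + 2752210)*((-394 - 479) + 4886929) = ((2 + 210) + 2752210)*(-873 + 4886929) = (212 + 2752210)*4886056 = 2752422*4886056 = 13448488027632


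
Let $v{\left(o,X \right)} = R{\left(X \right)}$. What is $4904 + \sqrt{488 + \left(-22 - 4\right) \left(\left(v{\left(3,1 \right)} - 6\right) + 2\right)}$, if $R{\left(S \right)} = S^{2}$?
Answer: $4904 + \sqrt{566} \approx 4927.8$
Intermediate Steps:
$v{\left(o,X \right)} = X^{2}$
$4904 + \sqrt{488 + \left(-22 - 4\right) \left(\left(v{\left(3,1 \right)} - 6\right) + 2\right)} = 4904 + \sqrt{488 + \left(-22 - 4\right) \left(\left(1^{2} - 6\right) + 2\right)} = 4904 + \sqrt{488 - 26 \left(\left(1 - 6\right) + 2\right)} = 4904 + \sqrt{488 - 26 \left(-5 + 2\right)} = 4904 + \sqrt{488 - -78} = 4904 + \sqrt{488 + 78} = 4904 + \sqrt{566}$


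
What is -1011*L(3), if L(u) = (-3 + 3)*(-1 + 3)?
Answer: 0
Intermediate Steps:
L(u) = 0 (L(u) = 0*2 = 0)
-1011*L(3) = -1011*0 = 0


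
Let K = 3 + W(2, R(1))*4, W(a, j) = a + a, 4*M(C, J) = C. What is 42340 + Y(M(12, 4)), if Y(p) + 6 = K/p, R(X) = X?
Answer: 127021/3 ≈ 42340.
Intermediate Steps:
M(C, J) = C/4
W(a, j) = 2*a
K = 19 (K = 3 + (2*2)*4 = 3 + 4*4 = 3 + 16 = 19)
Y(p) = -6 + 19/p
42340 + Y(M(12, 4)) = 42340 + (-6 + 19/(((1/4)*12))) = 42340 + (-6 + 19/3) = 42340 + 1/3 = 127021/3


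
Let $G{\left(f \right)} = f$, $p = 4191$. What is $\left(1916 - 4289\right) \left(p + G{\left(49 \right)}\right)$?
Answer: $-10061520$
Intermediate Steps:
$\left(1916 - 4289\right) \left(p + G{\left(49 \right)}\right) = \left(1916 - 4289\right) \left(4191 + 49\right) = \left(-2373\right) 4240 = -10061520$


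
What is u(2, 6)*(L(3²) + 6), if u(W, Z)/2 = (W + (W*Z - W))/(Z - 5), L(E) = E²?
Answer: 2088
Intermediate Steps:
u(W, Z) = 2*W*Z/(-5 + Z) (u(W, Z) = 2*((W + (W*Z - W))/(Z - 5)) = 2*((W + (-W + W*Z))/(-5 + Z)) = 2*((W*Z)/(-5 + Z)) = 2*(W*Z/(-5 + Z)) = 2*W*Z/(-5 + Z))
u(2, 6)*(L(3²) + 6) = (2*2*6/(-5 + 6))*((3²)² + 6) = (2*2*6/1)*(9² + 6) = (2*2*6*1)*(81 + 6) = 24*87 = 2088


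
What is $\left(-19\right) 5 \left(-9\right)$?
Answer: $855$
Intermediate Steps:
$\left(-19\right) 5 \left(-9\right) = \left(-95\right) \left(-9\right) = 855$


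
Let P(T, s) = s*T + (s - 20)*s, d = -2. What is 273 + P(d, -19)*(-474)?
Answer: -368973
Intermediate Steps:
P(T, s) = T*s + s*(-20 + s) (P(T, s) = T*s + (-20 + s)*s = T*s + s*(-20 + s))
273 + P(d, -19)*(-474) = 273 - 19*(-20 - 2 - 19)*(-474) = 273 - 19*(-41)*(-474) = 273 + 779*(-474) = 273 - 369246 = -368973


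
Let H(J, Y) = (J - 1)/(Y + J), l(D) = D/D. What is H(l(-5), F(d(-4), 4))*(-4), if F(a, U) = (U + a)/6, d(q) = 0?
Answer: 0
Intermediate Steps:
F(a, U) = U/6 + a/6 (F(a, U) = (U + a)*(1/6) = U/6 + a/6)
l(D) = 1
H(J, Y) = (-1 + J)/(J + Y)
H(l(-5), F(d(-4), 4))*(-4) = ((-1 + 1)/(1 + ((1/6)*4 + (1/6)*0)))*(-4) = (0/(1 + (2/3 + 0)))*(-4) = (0/(1 + 2/3))*(-4) = (0/(5/3))*(-4) = ((3/5)*0)*(-4) = 0*(-4) = 0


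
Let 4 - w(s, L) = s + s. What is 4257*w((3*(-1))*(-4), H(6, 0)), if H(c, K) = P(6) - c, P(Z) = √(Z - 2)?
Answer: -85140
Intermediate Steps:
P(Z) = √(-2 + Z)
H(c, K) = 2 - c (H(c, K) = √(-2 + 6) - c = √4 - c = 2 - c)
w(s, L) = 4 - 2*s (w(s, L) = 4 - (s + s) = 4 - 2*s)
4257*w((3*(-1))*(-4), H(6, 0)) = 4257*(4 - 2*3*(-1)*(-4)) = 4257*(4 - (-6)*(-4)) = 4257*(4 - 2*12) = 4257*(4 - 24) = 4257*(-20) = -85140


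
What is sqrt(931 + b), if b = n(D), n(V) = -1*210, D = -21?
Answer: sqrt(721) ≈ 26.851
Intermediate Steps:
n(V) = -210
b = -210
sqrt(931 + b) = sqrt(931 - 210) = sqrt(721)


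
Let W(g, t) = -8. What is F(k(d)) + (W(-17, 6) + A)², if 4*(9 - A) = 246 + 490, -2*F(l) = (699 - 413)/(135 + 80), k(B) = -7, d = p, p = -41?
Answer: 7199992/215 ≈ 33488.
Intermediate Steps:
d = -41
F(l) = -143/215 (F(l) = -(699 - 413)/(2*(135 + 80)) = -143/215)
A = -175 (A = 9 - (246 + 490)/4 = 9 - ¼*736 = 9 - 184 = -175)
F(k(d)) + (W(-17, 6) + A)² = -143/215 + (-8 - 175)² = -143/215 + (-183)² = -143/215 + 33489 = 7199992/215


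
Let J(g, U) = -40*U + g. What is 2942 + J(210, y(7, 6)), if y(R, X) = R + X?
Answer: 2632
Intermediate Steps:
J(g, U) = g - 40*U
2942 + J(210, y(7, 6)) = 2942 + (210 - 40*(7 + 6)) = 2942 + (210 - 40*13) = 2942 + (210 - 520) = 2942 - 310 = 2632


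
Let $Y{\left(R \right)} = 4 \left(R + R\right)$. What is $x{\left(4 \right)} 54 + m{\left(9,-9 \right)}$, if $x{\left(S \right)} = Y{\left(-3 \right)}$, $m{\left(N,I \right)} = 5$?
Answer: $-1291$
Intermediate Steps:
$Y{\left(R \right)} = 8 R$ ($Y{\left(R \right)} = 4 \cdot 2 R = 8 R$)
$x{\left(S \right)} = -24$ ($x{\left(S \right)} = 8 \left(-3\right) = -24$)
$x{\left(4 \right)} 54 + m{\left(9,-9 \right)} = \left(-24\right) 54 + 5 = -1296 + 5 = -1291$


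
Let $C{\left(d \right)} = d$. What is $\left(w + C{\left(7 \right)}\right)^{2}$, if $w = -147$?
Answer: $19600$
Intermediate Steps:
$\left(w + C{\left(7 \right)}\right)^{2} = \left(-147 + 7\right)^{2} = \left(-140\right)^{2} = 19600$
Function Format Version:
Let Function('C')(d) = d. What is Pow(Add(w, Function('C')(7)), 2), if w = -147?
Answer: 19600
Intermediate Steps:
Pow(Add(w, Function('C')(7)), 2) = Pow(Add(-147, 7), 2) = Pow(-140, 2) = 19600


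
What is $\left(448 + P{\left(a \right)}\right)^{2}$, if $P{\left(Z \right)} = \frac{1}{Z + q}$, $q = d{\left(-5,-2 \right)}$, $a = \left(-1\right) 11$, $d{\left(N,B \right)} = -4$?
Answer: $\frac{45144961}{225} \approx 2.0064 \cdot 10^{5}$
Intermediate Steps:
$a = -11$
$q = -4$
$P{\left(Z \right)} = \frac{1}{-4 + Z}$ ($P{\left(Z \right)} = \frac{1}{Z - 4} = \frac{1}{-4 + Z}$)
$\left(448 + P{\left(a \right)}\right)^{2} = \left(448 + \frac{1}{-4 - 11}\right)^{2} = \left(448 + \frac{1}{-15}\right)^{2} = \left(448 - \frac{1}{15}\right)^{2} = \left(\frac{6719}{15}\right)^{2} = \frac{45144961}{225}$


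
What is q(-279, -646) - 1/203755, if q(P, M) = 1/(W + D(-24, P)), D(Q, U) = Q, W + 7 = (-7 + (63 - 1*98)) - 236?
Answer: -204064/62960295 ≈ -0.0032412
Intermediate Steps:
W = -285 (W = -7 + ((-7 + (63 - 1*98)) - 236) = -7 + ((-7 + (63 - 98)) - 236) = -7 + ((-7 - 35) - 236) = -7 + (-42 - 236) = -7 - 278 = -285)
q(P, M) = -1/309 (q(P, M) = 1/(-285 - 24) = 1/(-309) = -1/309)
q(-279, -646) - 1/203755 = -1/309 - 1/203755 = -204064/62960295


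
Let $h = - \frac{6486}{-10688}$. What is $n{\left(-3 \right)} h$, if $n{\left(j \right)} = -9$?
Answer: $- \frac{29187}{5344} \approx -5.4616$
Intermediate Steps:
$h = \frac{3243}{5344}$ ($h = \left(-6486\right) \left(- \frac{1}{10688}\right) = \frac{3243}{5344} \approx 0.60685$)
$n{\left(-3 \right)} h = \left(-9\right) \frac{3243}{5344} = - \frac{29187}{5344}$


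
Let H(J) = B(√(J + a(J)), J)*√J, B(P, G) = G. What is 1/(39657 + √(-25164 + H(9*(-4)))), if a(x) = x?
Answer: 1/(3*(13219 + 2*√3*√(-233 - 2*I))) ≈ 2.5215e-5 + 1.0086e-7*I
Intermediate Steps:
H(J) = J^(3/2) (H(J) = J*√J = J^(3/2))
1/(39657 + √(-25164 + H(9*(-4)))) = 1/(39657 + √(-25164 + (9*(-4))^(3/2))) = 1/(39657 + √(-25164 + (-36)^(3/2))) = 1/(39657 + √(-25164 - 216*I))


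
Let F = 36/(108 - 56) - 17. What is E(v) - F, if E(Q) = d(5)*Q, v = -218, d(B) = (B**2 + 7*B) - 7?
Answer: -149990/13 ≈ -11538.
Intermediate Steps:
d(B) = -7 + B**2 + 7*B
E(Q) = 53*Q (E(Q) = (-7 + 5**2 + 7*5)*Q = (-7 + 25 + 35)*Q = 53*Q)
F = -212/13 (F = 36/52 - 17 = (1/52)*36 - 17 = 9/13 - 17 = -212/13 ≈ -16.308)
E(v) - F = 53*(-218) - 1*(-212/13) = -11554 + 212/13 = -149990/13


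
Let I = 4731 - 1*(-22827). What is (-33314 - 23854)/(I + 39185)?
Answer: -57168/66743 ≈ -0.85654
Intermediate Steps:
I = 27558 (I = 4731 + 22827 = 27558)
(-33314 - 23854)/(I + 39185) = (-33314 - 23854)/(27558 + 39185) = -57168/66743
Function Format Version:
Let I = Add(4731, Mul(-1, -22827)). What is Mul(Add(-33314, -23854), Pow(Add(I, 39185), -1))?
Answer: Rational(-57168, 66743) ≈ -0.85654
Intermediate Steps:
I = 27558 (I = Add(4731, 22827) = 27558)
Mul(Add(-33314, -23854), Pow(Add(I, 39185), -1)) = Mul(Add(-33314, -23854), Pow(Add(27558, 39185), -1)) = Mul(-57168, Pow(66743, -1)) = Mul(-57168, Rational(1, 66743)) = Rational(-57168, 66743)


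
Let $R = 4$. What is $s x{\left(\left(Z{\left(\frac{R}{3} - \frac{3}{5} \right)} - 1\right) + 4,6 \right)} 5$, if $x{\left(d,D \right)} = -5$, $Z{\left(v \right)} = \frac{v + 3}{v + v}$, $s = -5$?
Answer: $125$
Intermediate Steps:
$Z{\left(v \right)} = \frac{3 + v}{2 v}$
$s x{\left(\left(Z{\left(\frac{R}{3} - \frac{3}{5} \right)} - 1\right) + 4,6 \right)} 5 = \left(-5\right) \left(-5\right) 5 = 25 \cdot 5 = 125$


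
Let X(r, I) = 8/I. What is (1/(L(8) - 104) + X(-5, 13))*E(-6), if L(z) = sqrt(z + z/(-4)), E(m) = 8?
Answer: 340512/70265 - 4*sqrt(6)/5405 ≈ 4.8443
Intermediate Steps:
L(z) = sqrt(3)*sqrt(z)/2 (L(z) = sqrt(z + z*(-1/4)) = sqrt(z - z/4) = sqrt(3*z/4) = sqrt(3)*sqrt(z)/2)
(1/(L(8) - 104) + X(-5, 13))*E(-6) = (1/(sqrt(3)*sqrt(8)/2 - 104) + 8/13)*8 = (1/(sqrt(3)*(2*sqrt(2))/2 - 104) + 8*(1/13))*8 = (1/(sqrt(6) - 104) + 8/13)*8 = (1/(-104 + sqrt(6)) + 8/13)*8 = (8/13 + 1/(-104 + sqrt(6)))*8 = 64/13 + 8/(-104 + sqrt(6))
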